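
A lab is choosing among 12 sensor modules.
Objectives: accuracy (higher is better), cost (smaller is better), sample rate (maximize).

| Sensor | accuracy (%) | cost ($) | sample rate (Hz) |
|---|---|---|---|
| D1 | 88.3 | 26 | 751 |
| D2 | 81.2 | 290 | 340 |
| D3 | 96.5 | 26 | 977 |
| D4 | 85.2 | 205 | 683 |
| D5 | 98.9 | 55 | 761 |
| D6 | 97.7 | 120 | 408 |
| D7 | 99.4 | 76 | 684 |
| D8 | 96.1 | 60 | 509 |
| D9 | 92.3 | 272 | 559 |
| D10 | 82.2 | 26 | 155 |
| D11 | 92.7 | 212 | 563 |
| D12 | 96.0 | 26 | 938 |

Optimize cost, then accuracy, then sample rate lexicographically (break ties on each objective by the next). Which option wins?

D3

First minimize cost: best is 26, kept {D1, D3, D10, D12}.
Then maximize accuracy: best is 96.5, kept {D3}.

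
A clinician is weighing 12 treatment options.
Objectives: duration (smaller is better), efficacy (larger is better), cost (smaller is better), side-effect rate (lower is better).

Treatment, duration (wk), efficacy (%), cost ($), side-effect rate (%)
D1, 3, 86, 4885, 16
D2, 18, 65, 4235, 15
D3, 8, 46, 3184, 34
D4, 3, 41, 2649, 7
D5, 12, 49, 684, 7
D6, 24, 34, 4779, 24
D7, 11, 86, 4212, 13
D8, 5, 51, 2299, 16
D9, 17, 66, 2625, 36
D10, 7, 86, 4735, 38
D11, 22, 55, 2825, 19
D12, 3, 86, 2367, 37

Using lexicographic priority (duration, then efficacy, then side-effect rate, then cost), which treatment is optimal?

D1

First minimize duration: best is 3, kept {D1, D4, D12}.
Then maximize efficacy: best is 86, kept {D1, D12}.
Then minimize side-effect rate: best is 16, kept {D1}.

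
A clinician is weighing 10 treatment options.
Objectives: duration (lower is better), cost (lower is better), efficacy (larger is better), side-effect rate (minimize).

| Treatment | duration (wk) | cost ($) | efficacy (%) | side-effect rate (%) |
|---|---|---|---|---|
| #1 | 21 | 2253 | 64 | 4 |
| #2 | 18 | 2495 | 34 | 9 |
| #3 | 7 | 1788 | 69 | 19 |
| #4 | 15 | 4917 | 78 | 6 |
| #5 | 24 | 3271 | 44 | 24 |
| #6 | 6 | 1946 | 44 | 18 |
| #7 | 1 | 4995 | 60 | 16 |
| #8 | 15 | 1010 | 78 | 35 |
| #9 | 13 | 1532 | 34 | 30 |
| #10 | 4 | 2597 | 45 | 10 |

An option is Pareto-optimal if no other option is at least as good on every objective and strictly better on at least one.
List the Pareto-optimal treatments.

#1, #2, #3, #4, #6, #7, #8, #9, #10

#1: not dominated (best side-effect rate).
#2: not dominated.
#3: not dominated.
#4: not dominated.
#5: dominated by #1 (duration 21≤24, cost 2253≤3271, efficacy 64≥44, side-effect rate 4≤24).
#6: not dominated.
#7: not dominated (best duration).
#8: not dominated (best cost).
#9: not dominated.
#10: not dominated.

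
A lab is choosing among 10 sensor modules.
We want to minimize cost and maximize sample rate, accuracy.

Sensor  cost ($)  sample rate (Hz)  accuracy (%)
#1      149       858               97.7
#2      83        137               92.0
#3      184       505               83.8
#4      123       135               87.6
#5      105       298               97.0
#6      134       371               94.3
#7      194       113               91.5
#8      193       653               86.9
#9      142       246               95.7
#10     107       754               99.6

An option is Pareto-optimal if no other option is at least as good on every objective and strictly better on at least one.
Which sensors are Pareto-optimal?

#1: not dominated (best sample rate).
#2: not dominated (best cost).
#3: dominated by #1 (cost 149≤184, sample rate 858≥505, accuracy 97.7≥83.8).
#4: dominated by #2 (cost 83≤123, sample rate 137≥135, accuracy 92.0≥87.6).
#5: not dominated.
#6: dominated by #10 (cost 107≤134, sample rate 754≥371, accuracy 99.6≥94.3).
#7: dominated by #1 (cost 149≤194, sample rate 858≥113, accuracy 97.7≥91.5).
#8: dominated by #1 (cost 149≤193, sample rate 858≥653, accuracy 97.7≥86.9).
#9: dominated by #5 (cost 105≤142, sample rate 298≥246, accuracy 97.0≥95.7).
#10: not dominated (best accuracy).

#1, #2, #5, #10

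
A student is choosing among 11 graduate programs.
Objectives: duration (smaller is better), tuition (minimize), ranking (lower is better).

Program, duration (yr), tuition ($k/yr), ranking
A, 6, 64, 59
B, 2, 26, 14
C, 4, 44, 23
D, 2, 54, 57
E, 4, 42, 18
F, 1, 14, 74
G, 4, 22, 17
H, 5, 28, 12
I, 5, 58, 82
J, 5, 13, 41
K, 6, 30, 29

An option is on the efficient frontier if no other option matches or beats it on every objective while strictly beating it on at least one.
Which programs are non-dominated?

A: dominated by B (duration 2≤6, tuition 26≤64, ranking 14≤59).
B: not dominated.
C: dominated by B (duration 2≤4, tuition 26≤44, ranking 14≤23).
D: dominated by B (duration 2≤2, tuition 26≤54, ranking 14≤57).
E: dominated by B (duration 2≤4, tuition 26≤42, ranking 14≤18).
F: not dominated (best duration).
G: not dominated.
H: not dominated (best ranking).
I: dominated by B (duration 2≤5, tuition 26≤58, ranking 14≤82).
J: not dominated (best tuition).
K: dominated by B (duration 2≤6, tuition 26≤30, ranking 14≤29).

B, F, G, H, J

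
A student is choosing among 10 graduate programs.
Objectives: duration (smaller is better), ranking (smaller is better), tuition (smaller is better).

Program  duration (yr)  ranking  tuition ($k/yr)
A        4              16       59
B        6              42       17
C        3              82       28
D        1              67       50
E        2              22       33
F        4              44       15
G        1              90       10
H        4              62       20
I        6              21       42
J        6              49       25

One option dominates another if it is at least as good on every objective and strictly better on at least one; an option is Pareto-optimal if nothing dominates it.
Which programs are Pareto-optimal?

A: not dominated (best ranking).
B: not dominated.
C: not dominated.
D: not dominated.
E: not dominated.
F: not dominated.
G: not dominated (best tuition).
H: dominated by F (duration 4≤4, ranking 44≤62, tuition 15≤20).
I: not dominated.
J: dominated by B (duration 6≤6, ranking 42≤49, tuition 17≤25).

A, B, C, D, E, F, G, I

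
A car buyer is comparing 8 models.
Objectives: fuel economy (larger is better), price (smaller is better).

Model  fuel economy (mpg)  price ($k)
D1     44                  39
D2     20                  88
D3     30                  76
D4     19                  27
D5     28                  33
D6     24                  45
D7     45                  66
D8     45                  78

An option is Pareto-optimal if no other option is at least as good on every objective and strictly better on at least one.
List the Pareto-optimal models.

D1, D4, D5, D7

D1: not dominated.
D2: dominated by D1 (fuel economy 44≥20, price 39≤88).
D3: dominated by D1 (fuel economy 44≥30, price 39≤76).
D4: not dominated (best price).
D5: not dominated.
D6: dominated by D1 (fuel economy 44≥24, price 39≤45).
D7: not dominated.
D8: dominated by D7 (fuel economy 45≥45, price 66≤78).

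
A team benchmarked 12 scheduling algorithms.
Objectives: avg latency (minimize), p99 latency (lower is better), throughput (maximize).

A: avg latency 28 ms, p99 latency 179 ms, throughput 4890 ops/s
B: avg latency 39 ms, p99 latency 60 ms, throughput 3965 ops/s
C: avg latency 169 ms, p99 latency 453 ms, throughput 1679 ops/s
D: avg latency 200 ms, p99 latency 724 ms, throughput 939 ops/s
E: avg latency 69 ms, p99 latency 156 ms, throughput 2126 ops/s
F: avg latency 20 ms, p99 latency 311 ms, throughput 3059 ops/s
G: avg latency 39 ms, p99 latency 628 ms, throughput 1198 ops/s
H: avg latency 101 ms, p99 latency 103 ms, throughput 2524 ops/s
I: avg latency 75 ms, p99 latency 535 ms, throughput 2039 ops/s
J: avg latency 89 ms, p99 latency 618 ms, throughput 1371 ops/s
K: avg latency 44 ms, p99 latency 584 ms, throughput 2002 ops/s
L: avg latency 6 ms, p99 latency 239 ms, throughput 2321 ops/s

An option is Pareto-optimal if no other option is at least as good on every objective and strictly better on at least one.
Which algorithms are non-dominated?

A: not dominated (best throughput).
B: not dominated (best p99 latency).
C: dominated by A (avg latency 28≤169, p99 latency 179≤453, throughput 4890≥1679).
D: dominated by A (avg latency 28≤200, p99 latency 179≤724, throughput 4890≥939).
E: dominated by B (avg latency 39≤69, p99 latency 60≤156, throughput 3965≥2126).
F: not dominated.
G: dominated by A (avg latency 28≤39, p99 latency 179≤628, throughput 4890≥1198).
H: dominated by B (avg latency 39≤101, p99 latency 60≤103, throughput 3965≥2524).
I: dominated by A (avg latency 28≤75, p99 latency 179≤535, throughput 4890≥2039).
J: dominated by A (avg latency 28≤89, p99 latency 179≤618, throughput 4890≥1371).
K: dominated by A (avg latency 28≤44, p99 latency 179≤584, throughput 4890≥2002).
L: not dominated (best avg latency).

A, B, F, L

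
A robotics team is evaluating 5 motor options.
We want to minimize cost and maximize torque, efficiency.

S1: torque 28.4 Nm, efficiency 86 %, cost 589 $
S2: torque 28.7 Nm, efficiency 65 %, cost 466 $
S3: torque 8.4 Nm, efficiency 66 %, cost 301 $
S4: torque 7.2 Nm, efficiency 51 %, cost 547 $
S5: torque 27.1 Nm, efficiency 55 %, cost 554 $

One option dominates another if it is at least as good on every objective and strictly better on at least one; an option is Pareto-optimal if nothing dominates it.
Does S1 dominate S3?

S1 vs S3: S1 is worse on cost (589 vs 301), so it does not dominate S3.

No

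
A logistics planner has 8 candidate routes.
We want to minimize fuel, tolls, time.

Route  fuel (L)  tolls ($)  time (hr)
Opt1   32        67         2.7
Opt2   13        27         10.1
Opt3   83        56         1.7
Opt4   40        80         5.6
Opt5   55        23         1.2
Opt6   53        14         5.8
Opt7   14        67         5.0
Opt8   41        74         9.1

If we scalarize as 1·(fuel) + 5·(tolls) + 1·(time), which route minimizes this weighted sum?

Opt1: 1·32 + 5·67 + 1·2.7 = 369.7
Opt2: 1·13 + 5·27 + 1·10.1 = 158.1
Opt3: 1·83 + 5·56 + 1·1.7 = 364.7
Opt4: 1·40 + 5·80 + 1·5.6 = 445.6
Opt5: 1·55 + 5·23 + 1·1.2 = 171.2
Opt6: 1·53 + 5·14 + 1·5.8 = 128.8
Opt7: 1·14 + 5·67 + 1·5.0 = 354.0
Opt8: 1·41 + 5·74 + 1·9.1 = 420.1
Lowest: Opt6 at 128.8.

Opt6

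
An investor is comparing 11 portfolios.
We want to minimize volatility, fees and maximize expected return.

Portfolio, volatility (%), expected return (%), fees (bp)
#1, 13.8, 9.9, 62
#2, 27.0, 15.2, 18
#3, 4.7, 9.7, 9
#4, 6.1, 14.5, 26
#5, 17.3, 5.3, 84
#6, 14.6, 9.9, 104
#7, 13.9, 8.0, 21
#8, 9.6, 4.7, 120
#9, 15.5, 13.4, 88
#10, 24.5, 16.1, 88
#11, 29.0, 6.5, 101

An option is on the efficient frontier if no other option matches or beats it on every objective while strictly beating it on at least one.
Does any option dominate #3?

#1: worse on volatility (13.8 vs 4.7).
#2: worse on volatility (27.0 vs 4.7).
#4: worse on volatility (6.1 vs 4.7).
#5: worse on volatility (17.3 vs 4.7).
#6: worse on volatility (14.6 vs 4.7).
#7: worse on volatility (13.9 vs 4.7).
#8: worse on volatility (9.6 vs 4.7).
#9: worse on volatility (15.5 vs 4.7).
#10: worse on volatility (24.5 vs 4.7).
#11: worse on volatility (29.0 vs 4.7).
No option is at least as good as #3 on every objective and strictly better on one.

No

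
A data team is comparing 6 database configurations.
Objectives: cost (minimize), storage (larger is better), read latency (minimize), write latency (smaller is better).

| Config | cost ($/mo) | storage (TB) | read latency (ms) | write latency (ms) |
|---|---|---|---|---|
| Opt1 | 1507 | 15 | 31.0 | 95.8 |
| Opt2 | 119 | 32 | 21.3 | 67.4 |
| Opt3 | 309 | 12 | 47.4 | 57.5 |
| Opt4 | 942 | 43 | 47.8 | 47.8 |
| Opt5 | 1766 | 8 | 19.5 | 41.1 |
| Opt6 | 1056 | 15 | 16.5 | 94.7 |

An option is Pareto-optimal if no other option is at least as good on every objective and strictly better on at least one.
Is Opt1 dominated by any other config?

Opt2 vs Opt1: cost 119≤1507, storage 32≥15, read latency 21.3≤31.0, write latency 67.4≤95.8 — Opt2 is at least as good on every objective and strictly better on at least one, so Opt2 dominates Opt1.

Yes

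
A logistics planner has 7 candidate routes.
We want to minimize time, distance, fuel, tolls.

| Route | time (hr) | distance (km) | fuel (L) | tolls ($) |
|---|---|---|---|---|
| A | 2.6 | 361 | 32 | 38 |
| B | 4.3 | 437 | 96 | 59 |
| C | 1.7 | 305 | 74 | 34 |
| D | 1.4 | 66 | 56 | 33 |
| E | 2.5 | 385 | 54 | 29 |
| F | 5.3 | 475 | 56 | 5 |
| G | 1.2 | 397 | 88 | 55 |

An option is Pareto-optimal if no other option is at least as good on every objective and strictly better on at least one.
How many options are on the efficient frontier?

5

A: not dominated (best fuel).
B: dominated by A (time 2.6≤4.3, distance 361≤437, fuel 32≤96, tolls 38≤59).
C: dominated by D (time 1.4≤1.7, distance 66≤305, fuel 56≤74, tolls 33≤34).
D: not dominated (best distance).
E: not dominated.
F: not dominated (best tolls).
G: not dominated (best time).
Pareto-optimal: A, D, E, F, G → 5.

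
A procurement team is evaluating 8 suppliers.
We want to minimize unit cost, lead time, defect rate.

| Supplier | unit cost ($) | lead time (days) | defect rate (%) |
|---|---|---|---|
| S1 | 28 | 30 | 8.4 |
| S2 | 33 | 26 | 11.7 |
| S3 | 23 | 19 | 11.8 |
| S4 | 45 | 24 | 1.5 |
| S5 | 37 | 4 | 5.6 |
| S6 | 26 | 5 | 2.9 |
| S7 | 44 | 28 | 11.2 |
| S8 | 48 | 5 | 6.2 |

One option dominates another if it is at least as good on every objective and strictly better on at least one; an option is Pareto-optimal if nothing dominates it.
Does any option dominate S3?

S1: worse on unit cost (28 vs 23).
S2: worse on unit cost (33 vs 23).
S4: worse on unit cost (45 vs 23).
S5: worse on unit cost (37 vs 23).
S6: worse on unit cost (26 vs 23).
S7: worse on unit cost (44 vs 23).
S8: worse on unit cost (48 vs 23).
No option is at least as good as S3 on every objective and strictly better on one.

No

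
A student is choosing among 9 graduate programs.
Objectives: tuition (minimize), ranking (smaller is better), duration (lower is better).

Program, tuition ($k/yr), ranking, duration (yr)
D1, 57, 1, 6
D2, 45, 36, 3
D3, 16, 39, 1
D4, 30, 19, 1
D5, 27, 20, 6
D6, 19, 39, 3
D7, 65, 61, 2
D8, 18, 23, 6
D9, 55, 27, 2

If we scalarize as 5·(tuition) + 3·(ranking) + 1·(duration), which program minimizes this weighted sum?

D1: 5·57 + 3·1 + 1·6 = 294
D2: 5·45 + 3·36 + 1·3 = 336
D3: 5·16 + 3·39 + 1·1 = 198
D4: 5·30 + 3·19 + 1·1 = 208
D5: 5·27 + 3·20 + 1·6 = 201
D6: 5·19 + 3·39 + 1·3 = 215
D7: 5·65 + 3·61 + 1·2 = 510
D8: 5·18 + 3·23 + 1·6 = 165
D9: 5·55 + 3·27 + 1·2 = 358
Lowest: D8 at 165.

D8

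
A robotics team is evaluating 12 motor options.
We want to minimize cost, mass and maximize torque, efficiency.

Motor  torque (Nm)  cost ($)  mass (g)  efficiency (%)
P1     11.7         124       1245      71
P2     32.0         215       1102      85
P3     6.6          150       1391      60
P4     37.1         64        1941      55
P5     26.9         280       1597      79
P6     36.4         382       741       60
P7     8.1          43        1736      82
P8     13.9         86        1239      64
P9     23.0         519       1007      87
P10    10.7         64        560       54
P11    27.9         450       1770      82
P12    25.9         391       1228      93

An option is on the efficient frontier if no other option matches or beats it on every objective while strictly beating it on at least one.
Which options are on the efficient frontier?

P1, P2, P4, P6, P7, P8, P9, P10, P12

P1: not dominated.
P2: not dominated.
P3: dominated by P1 (torque 11.7≥6.6, cost 124≤150, mass 1245≤1391, efficiency 71≥60).
P4: not dominated (best torque).
P5: dominated by P2 (torque 32.0≥26.9, cost 215≤280, mass 1102≤1597, efficiency 85≥79).
P6: not dominated.
P7: not dominated (best cost).
P8: not dominated.
P9: not dominated.
P10: not dominated (best mass).
P11: dominated by P2 (torque 32.0≥27.9, cost 215≤450, mass 1102≤1770, efficiency 85≥82).
P12: not dominated (best efficiency).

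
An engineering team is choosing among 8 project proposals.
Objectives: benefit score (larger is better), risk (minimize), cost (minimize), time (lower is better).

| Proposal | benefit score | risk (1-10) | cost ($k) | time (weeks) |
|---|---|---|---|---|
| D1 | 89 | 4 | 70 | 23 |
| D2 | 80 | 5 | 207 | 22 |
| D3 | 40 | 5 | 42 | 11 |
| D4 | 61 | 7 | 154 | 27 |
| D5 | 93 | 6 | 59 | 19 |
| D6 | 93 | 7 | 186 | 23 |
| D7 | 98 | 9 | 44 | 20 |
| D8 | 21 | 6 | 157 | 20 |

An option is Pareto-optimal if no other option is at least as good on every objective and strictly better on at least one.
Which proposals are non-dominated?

D1: not dominated (best risk).
D2: not dominated.
D3: not dominated (best cost).
D4: dominated by D1 (benefit score 89≥61, risk 4≤7, cost 70≤154, time 23≤27).
D5: not dominated.
D6: dominated by D5 (benefit score 93≥93, risk 6≤7, cost 59≤186, time 19≤23).
D7: not dominated (best benefit score).
D8: dominated by D3 (benefit score 40≥21, risk 5≤6, cost 42≤157, time 11≤20).

D1, D2, D3, D5, D7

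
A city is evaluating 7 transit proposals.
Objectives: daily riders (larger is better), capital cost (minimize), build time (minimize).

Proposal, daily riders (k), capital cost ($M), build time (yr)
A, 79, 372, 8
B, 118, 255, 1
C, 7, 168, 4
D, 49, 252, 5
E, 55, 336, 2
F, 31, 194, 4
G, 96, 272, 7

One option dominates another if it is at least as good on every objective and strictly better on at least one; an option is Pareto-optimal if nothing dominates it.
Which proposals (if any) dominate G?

B: daily riders 118≥96, capital cost 255≤272, build time 1≤7 — dominates G.
Others (A, C, D, E, F) are each worse than G on at least one objective.

B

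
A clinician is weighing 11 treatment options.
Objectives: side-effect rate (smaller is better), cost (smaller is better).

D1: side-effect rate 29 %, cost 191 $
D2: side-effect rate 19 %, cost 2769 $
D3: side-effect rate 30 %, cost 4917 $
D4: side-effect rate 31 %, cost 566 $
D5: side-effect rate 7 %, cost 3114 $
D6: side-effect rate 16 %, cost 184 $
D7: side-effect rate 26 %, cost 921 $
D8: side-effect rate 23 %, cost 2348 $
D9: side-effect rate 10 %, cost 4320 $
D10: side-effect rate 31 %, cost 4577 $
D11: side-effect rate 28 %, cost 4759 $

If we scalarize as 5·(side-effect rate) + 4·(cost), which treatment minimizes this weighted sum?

D6

D1: 5·29 + 4·191 = 909
D2: 5·19 + 4·2769 = 11171
D3: 5·30 + 4·4917 = 19818
D4: 5·31 + 4·566 = 2419
D5: 5·7 + 4·3114 = 12491
D6: 5·16 + 4·184 = 816
D7: 5·26 + 4·921 = 3814
D8: 5·23 + 4·2348 = 9507
D9: 5·10 + 4·4320 = 17330
D10: 5·31 + 4·4577 = 18463
D11: 5·28 + 4·4759 = 19176
Lowest: D6 at 816.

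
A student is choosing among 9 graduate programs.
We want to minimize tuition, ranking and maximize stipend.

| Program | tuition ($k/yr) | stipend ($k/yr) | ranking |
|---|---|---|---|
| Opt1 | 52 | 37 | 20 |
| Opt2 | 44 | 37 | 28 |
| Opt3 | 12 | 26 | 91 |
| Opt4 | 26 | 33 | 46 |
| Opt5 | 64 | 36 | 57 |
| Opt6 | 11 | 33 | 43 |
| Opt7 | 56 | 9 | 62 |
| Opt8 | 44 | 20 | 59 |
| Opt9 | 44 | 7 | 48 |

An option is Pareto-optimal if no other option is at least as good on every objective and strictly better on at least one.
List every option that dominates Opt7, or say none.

Opt1: tuition 52≤56, stipend 37≥9, ranking 20≤62 — dominates Opt7.
Opt2: tuition 44≤56, stipend 37≥9, ranking 28≤62 — dominates Opt7.
Opt4: tuition 26≤56, stipend 33≥9, ranking 46≤62 — dominates Opt7.
Opt6: tuition 11≤56, stipend 33≥9, ranking 43≤62 — dominates Opt7.
Opt8: tuition 44≤56, stipend 20≥9, ranking 59≤62 — dominates Opt7.
Others (Opt3, Opt5, Opt9) are each worse than Opt7 on at least one objective.

Opt1, Opt2, Opt4, Opt6, Opt8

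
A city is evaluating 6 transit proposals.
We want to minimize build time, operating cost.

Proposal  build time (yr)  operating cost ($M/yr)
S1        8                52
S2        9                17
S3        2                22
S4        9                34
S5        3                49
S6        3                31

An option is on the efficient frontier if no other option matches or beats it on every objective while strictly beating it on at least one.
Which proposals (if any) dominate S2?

none

S1: worse on operating cost (52 vs 17).
S3: worse on operating cost (22 vs 17).
S4: worse on operating cost (34 vs 17).
S5: worse on operating cost (49 vs 17).
S6: worse on operating cost (31 vs 17).
No option dominates S2.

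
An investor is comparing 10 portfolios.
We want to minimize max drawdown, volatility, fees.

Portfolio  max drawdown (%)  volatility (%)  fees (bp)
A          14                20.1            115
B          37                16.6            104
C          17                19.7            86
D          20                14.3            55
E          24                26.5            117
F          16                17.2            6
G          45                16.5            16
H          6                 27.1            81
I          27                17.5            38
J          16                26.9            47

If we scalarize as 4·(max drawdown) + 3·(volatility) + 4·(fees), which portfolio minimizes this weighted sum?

A: 4·14 + 3·20.1 + 4·115 = 576.3
B: 4·37 + 3·16.6 + 4·104 = 613.8
C: 4·17 + 3·19.7 + 4·86 = 471.1
D: 4·20 + 3·14.3 + 4·55 = 342.9
E: 4·24 + 3·26.5 + 4·117 = 643.5
F: 4·16 + 3·17.2 + 4·6 = 139.6
G: 4·45 + 3·16.5 + 4·16 = 293.5
H: 4·6 + 3·27.1 + 4·81 = 429.3
I: 4·27 + 3·17.5 + 4·38 = 312.5
J: 4·16 + 3·26.9 + 4·47 = 332.7
Lowest: F at 139.6.

F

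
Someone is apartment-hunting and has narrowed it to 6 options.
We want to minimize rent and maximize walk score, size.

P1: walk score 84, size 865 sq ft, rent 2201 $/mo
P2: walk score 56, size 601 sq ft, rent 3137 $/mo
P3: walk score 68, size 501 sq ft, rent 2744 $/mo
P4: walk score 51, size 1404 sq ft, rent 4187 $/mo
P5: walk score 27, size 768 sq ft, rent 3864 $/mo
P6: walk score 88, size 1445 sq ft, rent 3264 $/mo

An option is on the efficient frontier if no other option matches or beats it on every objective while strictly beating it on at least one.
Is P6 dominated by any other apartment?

No

P1: worse on walk score (84 vs 88).
P2: worse on walk score (56 vs 88).
P3: worse on walk score (68 vs 88).
P4: worse on walk score (51 vs 88).
P5: worse on walk score (27 vs 88).
No option is at least as good as P6 on every objective and strictly better on one.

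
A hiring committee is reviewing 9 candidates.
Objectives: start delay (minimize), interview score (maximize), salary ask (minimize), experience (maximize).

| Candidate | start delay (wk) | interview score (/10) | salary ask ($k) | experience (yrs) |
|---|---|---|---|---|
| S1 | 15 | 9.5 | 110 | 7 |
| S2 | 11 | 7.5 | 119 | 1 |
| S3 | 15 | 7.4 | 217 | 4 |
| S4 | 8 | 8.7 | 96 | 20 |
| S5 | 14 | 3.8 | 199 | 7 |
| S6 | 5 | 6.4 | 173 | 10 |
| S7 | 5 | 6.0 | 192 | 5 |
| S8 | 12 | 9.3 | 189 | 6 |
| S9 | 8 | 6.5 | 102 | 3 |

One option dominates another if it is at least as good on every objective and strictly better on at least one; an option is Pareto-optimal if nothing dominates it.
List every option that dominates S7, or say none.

S6: start delay 5≤5, interview score 6.4≥6.0, salary ask 173≤192, experience 10≥5 — dominates S7.
Others (S1, S2, S3, S4, S5, S8, S9) are each worse than S7 on at least one objective.

S6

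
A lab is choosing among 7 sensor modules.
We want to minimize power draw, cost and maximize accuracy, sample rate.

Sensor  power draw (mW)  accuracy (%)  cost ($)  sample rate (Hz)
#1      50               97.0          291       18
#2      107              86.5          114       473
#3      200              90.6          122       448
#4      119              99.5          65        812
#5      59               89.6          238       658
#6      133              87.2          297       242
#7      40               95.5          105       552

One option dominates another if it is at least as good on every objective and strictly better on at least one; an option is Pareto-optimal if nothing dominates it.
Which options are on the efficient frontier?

#1, #4, #5, #7

#1: not dominated.
#2: dominated by #7 (power draw 40≤107, accuracy 95.5≥86.5, cost 105≤114, sample rate 552≥473).
#3: dominated by #4 (power draw 119≤200, accuracy 99.5≥90.6, cost 65≤122, sample rate 812≥448).
#4: not dominated (best accuracy).
#5: not dominated.
#6: dominated by #4 (power draw 119≤133, accuracy 99.5≥87.2, cost 65≤297, sample rate 812≥242).
#7: not dominated (best power draw).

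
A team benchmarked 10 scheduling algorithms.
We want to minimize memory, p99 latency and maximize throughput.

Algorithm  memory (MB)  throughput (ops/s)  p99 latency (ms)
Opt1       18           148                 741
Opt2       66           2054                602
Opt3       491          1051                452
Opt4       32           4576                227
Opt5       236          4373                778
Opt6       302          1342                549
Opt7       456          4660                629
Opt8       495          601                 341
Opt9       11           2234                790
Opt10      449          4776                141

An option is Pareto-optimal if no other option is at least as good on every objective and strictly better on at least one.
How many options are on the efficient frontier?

4

Opt1: not dominated.
Opt2: dominated by Opt4 (memory 32≤66, throughput 4576≥2054, p99 latency 227≤602).
Opt3: dominated by Opt4 (memory 32≤491, throughput 4576≥1051, p99 latency 227≤452).
Opt4: not dominated.
Opt5: dominated by Opt4 (memory 32≤236, throughput 4576≥4373, p99 latency 227≤778).
Opt6: dominated by Opt4 (memory 32≤302, throughput 4576≥1342, p99 latency 227≤549).
Opt7: dominated by Opt10 (memory 449≤456, throughput 4776≥4660, p99 latency 141≤629).
Opt8: dominated by Opt4 (memory 32≤495, throughput 4576≥601, p99 latency 227≤341).
Opt9: not dominated (best memory).
Opt10: not dominated (best throughput).
Pareto-optimal: Opt1, Opt4, Opt9, Opt10 → 4.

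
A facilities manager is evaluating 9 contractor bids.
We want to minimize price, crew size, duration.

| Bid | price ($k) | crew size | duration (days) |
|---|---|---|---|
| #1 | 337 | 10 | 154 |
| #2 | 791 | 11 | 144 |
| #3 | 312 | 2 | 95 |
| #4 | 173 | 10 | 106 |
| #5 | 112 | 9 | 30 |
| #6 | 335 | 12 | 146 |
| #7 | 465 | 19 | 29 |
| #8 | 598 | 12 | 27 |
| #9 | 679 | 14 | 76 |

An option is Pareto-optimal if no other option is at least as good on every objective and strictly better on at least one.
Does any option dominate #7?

#1: worse on duration (154 vs 29).
#2: worse on price (791 vs 465).
#3: worse on duration (95 vs 29).
#4: worse on duration (106 vs 29).
#5: worse on duration (30 vs 29).
#6: worse on duration (146 vs 29).
#8: worse on price (598 vs 465).
#9: worse on price (679 vs 465).
No option is at least as good as #7 on every objective and strictly better on one.

No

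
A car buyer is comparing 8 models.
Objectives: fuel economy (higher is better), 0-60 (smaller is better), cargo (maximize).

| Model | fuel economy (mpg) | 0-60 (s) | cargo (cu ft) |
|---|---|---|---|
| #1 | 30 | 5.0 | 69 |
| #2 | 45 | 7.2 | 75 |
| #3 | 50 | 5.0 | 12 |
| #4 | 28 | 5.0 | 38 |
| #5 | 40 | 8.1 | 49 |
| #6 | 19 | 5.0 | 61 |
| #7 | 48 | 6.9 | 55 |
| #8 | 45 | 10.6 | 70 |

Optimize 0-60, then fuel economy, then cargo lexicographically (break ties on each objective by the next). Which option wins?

#3

First minimize 0-60: best is 5.0, kept {#1, #3, #4, #6}.
Then maximize fuel economy: best is 50, kept {#3}.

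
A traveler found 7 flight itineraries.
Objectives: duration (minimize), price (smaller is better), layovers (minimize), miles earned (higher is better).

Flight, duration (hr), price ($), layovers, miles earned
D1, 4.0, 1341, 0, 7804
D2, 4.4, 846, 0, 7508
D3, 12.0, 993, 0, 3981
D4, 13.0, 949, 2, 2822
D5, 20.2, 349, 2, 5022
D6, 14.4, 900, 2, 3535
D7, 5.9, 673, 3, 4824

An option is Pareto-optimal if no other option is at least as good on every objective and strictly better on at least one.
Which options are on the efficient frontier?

D1, D2, D5, D7

D1: not dominated (best duration).
D2: not dominated.
D3: dominated by D2 (duration 4.4≤12.0, price 846≤993, layovers 0≤0, miles earned 7508≥3981).
D4: dominated by D2 (duration 4.4≤13.0, price 846≤949, layovers 0≤2, miles earned 7508≥2822).
D5: not dominated (best price).
D6: dominated by D2 (duration 4.4≤14.4, price 846≤900, layovers 0≤2, miles earned 7508≥3535).
D7: not dominated.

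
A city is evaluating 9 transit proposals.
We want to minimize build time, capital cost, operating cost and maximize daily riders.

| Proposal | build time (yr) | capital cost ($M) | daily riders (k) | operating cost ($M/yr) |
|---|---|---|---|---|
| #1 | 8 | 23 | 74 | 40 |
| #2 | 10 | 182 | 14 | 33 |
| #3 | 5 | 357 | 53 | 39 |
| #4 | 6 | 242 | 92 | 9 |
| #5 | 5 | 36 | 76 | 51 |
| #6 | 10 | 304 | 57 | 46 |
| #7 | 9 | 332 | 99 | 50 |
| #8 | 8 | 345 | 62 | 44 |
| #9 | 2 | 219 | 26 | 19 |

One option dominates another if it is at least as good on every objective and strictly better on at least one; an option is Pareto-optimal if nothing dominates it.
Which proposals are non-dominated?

#1, #2, #3, #4, #5, #7, #9

#1: not dominated (best capital cost).
#2: not dominated.
#3: not dominated.
#4: not dominated (best operating cost).
#5: not dominated.
#6: dominated by #1 (build time 8≤10, capital cost 23≤304, daily riders 74≥57, operating cost 40≤46).
#7: not dominated (best daily riders).
#8: dominated by #1 (build time 8≤8, capital cost 23≤345, daily riders 74≥62, operating cost 40≤44).
#9: not dominated (best build time).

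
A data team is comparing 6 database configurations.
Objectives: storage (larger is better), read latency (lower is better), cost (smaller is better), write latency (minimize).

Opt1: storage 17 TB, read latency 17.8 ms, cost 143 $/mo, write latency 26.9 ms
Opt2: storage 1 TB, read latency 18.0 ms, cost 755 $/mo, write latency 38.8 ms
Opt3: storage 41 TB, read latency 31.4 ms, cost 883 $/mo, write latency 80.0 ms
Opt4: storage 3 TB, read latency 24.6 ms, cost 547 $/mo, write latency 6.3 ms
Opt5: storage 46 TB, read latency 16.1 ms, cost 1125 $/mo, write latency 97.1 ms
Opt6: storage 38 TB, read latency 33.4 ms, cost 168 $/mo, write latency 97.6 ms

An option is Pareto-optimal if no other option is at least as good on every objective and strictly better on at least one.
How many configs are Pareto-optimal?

5

Opt1: not dominated (best cost).
Opt2: dominated by Opt1 (storage 17≥1, read latency 17.8≤18.0, cost 143≤755, write latency 26.9≤38.8).
Opt3: not dominated.
Opt4: not dominated (best write latency).
Opt5: not dominated (best storage).
Opt6: not dominated.
Pareto-optimal: Opt1, Opt3, Opt4, Opt5, Opt6 → 5.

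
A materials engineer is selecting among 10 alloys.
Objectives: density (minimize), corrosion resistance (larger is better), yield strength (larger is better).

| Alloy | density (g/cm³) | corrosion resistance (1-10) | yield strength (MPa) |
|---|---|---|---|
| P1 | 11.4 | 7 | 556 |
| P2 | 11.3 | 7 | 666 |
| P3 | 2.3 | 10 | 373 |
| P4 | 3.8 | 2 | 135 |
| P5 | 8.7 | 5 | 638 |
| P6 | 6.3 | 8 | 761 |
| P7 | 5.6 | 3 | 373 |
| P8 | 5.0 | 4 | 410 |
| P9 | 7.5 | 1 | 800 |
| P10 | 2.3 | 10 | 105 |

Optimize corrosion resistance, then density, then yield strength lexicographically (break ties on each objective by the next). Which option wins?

P3

First maximize corrosion resistance: best is 10, kept {P3, P10}.
Then minimize density: best is 2.3, kept {P3, P10}.
Then maximize yield strength: best is 373, kept {P3}.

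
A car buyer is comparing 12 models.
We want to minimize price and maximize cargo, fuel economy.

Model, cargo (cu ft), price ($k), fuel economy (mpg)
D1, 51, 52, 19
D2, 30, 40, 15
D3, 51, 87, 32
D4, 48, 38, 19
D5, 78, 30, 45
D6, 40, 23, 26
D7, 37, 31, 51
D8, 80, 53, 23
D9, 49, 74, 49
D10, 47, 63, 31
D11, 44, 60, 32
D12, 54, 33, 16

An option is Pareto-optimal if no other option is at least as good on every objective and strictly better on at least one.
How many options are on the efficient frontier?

5

D1: dominated by D5 (cargo 78≥51, price 30≤52, fuel economy 45≥19).
D2: dominated by D4 (cargo 48≥30, price 38≤40, fuel economy 19≥15).
D3: dominated by D5 (cargo 78≥51, price 30≤87, fuel economy 45≥32).
D4: dominated by D5 (cargo 78≥48, price 30≤38, fuel economy 45≥19).
D5: not dominated.
D6: not dominated (best price).
D7: not dominated (best fuel economy).
D8: not dominated (best cargo).
D9: not dominated.
D10: dominated by D5 (cargo 78≥47, price 30≤63, fuel economy 45≥31).
D11: dominated by D5 (cargo 78≥44, price 30≤60, fuel economy 45≥32).
D12: dominated by D5 (cargo 78≥54, price 30≤33, fuel economy 45≥16).
Pareto-optimal: D5, D6, D7, D8, D9 → 5.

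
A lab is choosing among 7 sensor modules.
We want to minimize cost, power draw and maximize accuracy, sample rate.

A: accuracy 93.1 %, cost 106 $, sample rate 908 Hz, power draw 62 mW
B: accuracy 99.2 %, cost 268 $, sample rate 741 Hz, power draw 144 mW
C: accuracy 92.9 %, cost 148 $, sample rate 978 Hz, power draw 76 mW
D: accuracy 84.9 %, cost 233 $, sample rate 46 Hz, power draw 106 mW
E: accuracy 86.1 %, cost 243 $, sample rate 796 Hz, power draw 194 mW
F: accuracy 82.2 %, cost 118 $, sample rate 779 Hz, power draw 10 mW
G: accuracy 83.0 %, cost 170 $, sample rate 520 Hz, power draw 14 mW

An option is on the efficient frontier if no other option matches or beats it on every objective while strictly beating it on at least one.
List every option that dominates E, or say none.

A, C

A: accuracy 93.1≥86.1, cost 106≤243, sample rate 908≥796, power draw 62≤194 — dominates E.
C: accuracy 92.9≥86.1, cost 148≤243, sample rate 978≥796, power draw 76≤194 — dominates E.
Others (B, D, F, G) are each worse than E on at least one objective.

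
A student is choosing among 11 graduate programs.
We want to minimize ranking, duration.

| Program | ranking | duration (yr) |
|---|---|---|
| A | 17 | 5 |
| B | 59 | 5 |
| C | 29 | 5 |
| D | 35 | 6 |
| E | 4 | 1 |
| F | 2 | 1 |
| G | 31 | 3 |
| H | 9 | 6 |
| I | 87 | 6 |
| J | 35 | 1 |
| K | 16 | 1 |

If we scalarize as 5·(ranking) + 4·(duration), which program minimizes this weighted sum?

A: 5·17 + 4·5 = 105
B: 5·59 + 4·5 = 315
C: 5·29 + 4·5 = 165
D: 5·35 + 4·6 = 199
E: 5·4 + 4·1 = 24
F: 5·2 + 4·1 = 14
G: 5·31 + 4·3 = 167
H: 5·9 + 4·6 = 69
I: 5·87 + 4·6 = 459
J: 5·35 + 4·1 = 179
K: 5·16 + 4·1 = 84
Lowest: F at 14.

F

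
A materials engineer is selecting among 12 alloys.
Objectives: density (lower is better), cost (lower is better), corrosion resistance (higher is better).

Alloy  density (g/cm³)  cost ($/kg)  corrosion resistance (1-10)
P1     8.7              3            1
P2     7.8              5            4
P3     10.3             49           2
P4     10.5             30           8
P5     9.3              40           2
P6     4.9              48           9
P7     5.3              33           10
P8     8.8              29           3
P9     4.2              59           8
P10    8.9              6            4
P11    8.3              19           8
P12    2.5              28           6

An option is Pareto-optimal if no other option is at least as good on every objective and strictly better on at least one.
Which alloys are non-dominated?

P1, P2, P6, P7, P9, P11, P12

P1: not dominated (best cost).
P2: not dominated.
P3: dominated by P2 (density 7.8≤10.3, cost 5≤49, corrosion resistance 4≥2).
P4: dominated by P11 (density 8.3≤10.5, cost 19≤30, corrosion resistance 8≥8).
P5: dominated by P2 (density 7.8≤9.3, cost 5≤40, corrosion resistance 4≥2).
P6: not dominated.
P7: not dominated (best corrosion resistance).
P8: dominated by P2 (density 7.8≤8.8, cost 5≤29, corrosion resistance 4≥3).
P9: not dominated.
P10: dominated by P2 (density 7.8≤8.9, cost 5≤6, corrosion resistance 4≥4).
P11: not dominated.
P12: not dominated (best density).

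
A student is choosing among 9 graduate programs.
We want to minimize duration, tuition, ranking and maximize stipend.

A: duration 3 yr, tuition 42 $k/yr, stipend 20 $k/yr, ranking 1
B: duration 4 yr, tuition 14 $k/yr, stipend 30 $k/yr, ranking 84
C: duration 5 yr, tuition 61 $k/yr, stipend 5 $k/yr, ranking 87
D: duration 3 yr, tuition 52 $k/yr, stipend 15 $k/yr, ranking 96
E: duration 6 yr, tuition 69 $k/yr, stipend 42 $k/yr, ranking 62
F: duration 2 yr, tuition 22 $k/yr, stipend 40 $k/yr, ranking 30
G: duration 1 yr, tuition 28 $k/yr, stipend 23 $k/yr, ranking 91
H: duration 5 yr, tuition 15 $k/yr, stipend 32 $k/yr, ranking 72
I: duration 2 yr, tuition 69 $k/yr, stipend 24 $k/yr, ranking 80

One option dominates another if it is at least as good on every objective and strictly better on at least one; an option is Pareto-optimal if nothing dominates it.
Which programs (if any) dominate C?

A, B, F, H

A: duration 3≤5, tuition 42≤61, stipend 20≥5, ranking 1≤87 — dominates C.
B: duration 4≤5, tuition 14≤61, stipend 30≥5, ranking 84≤87 — dominates C.
F: duration 2≤5, tuition 22≤61, stipend 40≥5, ranking 30≤87 — dominates C.
H: duration 5≤5, tuition 15≤61, stipend 32≥5, ranking 72≤87 — dominates C.
Others (D, E, G, I) are each worse than C on at least one objective.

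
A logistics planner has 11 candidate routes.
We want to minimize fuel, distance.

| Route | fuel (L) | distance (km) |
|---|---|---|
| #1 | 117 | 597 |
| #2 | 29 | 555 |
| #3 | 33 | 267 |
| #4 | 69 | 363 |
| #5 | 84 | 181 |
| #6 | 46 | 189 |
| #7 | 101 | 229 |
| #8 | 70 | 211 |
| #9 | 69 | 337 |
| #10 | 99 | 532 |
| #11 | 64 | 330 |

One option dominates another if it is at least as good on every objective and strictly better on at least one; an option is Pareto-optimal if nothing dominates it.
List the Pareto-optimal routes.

#2, #3, #5, #6

#1: dominated by #2 (fuel 29≤117, distance 555≤597).
#2: not dominated (best fuel).
#3: not dominated.
#4: dominated by #3 (fuel 33≤69, distance 267≤363).
#5: not dominated (best distance).
#6: not dominated.
#7: dominated by #5 (fuel 84≤101, distance 181≤229).
#8: dominated by #6 (fuel 46≤70, distance 189≤211).
#9: dominated by #3 (fuel 33≤69, distance 267≤337).
#10: dominated by #3 (fuel 33≤99, distance 267≤532).
#11: dominated by #3 (fuel 33≤64, distance 267≤330).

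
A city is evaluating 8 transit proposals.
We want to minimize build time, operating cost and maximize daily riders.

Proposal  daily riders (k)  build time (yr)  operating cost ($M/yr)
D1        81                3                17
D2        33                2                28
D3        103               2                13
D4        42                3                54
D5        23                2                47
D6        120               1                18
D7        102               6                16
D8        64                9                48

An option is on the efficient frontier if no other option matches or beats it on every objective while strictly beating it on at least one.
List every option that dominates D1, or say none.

D3

D3: daily riders 103≥81, build time 2≤3, operating cost 13≤17 — dominates D1.
Others (D2, D4, D5, D6, D7, D8) are each worse than D1 on at least one objective.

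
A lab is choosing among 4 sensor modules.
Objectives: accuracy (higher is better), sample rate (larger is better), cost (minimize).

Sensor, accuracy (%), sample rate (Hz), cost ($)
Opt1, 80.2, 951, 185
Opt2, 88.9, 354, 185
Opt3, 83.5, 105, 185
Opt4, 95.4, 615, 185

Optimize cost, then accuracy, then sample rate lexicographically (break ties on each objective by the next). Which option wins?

First minimize cost: best is 185, kept {Opt1, Opt2, Opt3, Opt4}.
Then maximize accuracy: best is 95.4, kept {Opt4}.

Opt4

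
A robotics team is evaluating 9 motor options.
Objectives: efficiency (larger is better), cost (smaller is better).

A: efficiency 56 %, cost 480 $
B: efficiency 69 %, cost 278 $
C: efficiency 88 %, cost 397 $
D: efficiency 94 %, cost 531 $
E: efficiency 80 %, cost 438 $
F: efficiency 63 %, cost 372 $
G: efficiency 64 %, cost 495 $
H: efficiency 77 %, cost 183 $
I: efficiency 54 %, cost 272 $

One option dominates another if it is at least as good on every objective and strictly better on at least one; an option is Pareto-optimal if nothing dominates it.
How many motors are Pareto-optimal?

3

A: dominated by B (efficiency 69≥56, cost 278≤480).
B: dominated by H (efficiency 77≥69, cost 183≤278).
C: not dominated.
D: not dominated (best efficiency).
E: dominated by C (efficiency 88≥80, cost 397≤438).
F: dominated by B (efficiency 69≥63, cost 278≤372).
G: dominated by B (efficiency 69≥64, cost 278≤495).
H: not dominated (best cost).
I: dominated by H (efficiency 77≥54, cost 183≤272).
Pareto-optimal: C, D, H → 3.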